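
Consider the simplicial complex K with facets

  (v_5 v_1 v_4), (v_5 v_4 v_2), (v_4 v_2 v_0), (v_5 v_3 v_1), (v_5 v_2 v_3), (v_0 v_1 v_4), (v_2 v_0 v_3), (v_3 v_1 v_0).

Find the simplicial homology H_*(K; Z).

Take the total order v_0 < v_1 < v_2 < v_3 < v_4 < v_5 on the vertex set. Then K (dimension 2) consists of the simplices:

  0-simplices (6): [v_0], [v_1], [v_2], [v_3], [v_4], [v_5]
  1-simplices (12): [v_0,v_1], [v_0,v_2], [v_0,v_3], [v_0,v_4], [v_1,v_3], [v_1,v_4], [v_1,v_5], [v_2,v_3], [v_2,v_4], [v_2,v_5], [v_3,v_5], [v_4,v_5]
  2-simplices (8): [v_0,v_1,v_3], [v_0,v_1,v_4], [v_0,v_2,v_3], [v_0,v_2,v_4], [v_1,v_3,v_5], [v_1,v_4,v_5], [v_2,v_3,v_5], [v_2,v_4,v_5]

so the chain groups are C_0 ≅ Z^6, C_1 ≅ Z^12, C_2 ≅ Z^8.

Boundary ∂_1: C_1 → C_0 is given by ∂[p,q] = [q] − [p]. For instance
  ∂[v_0,v_1] = [v_1] − [v_0].
This gives a 6×12 integer matrix of rank 5; reducing to Smith normal form yields diagonal entries (1,1,1,1,1).

The boundary map ∂_2: C_2 → C_1 maps a triangle to the signed sum of its edges. For instance
  ∂[v_1,v_4,v_5] = [v_4,v_5] − [v_1,v_5] + [v_1,v_4],
  ∂[v_0,v_1,v_3] = [v_1,v_3] − [v_0,v_3] + [v_0,v_1].
This gives a 12×8 integer matrix of rank 7; reducing to Smith normal form yields diagonal entries (1,1,1,1,1,1,1).

Reading off H_k = ker ∂_k / im ∂_{k+1}:

  H_0: rank C_0 − rank ∂_1 = 6 − 5 = 1, and the invariant factors of ∂_1 are all 1, so H_0 ≅ Z.
  H_1: rank ker ∂_1 − rank ∂_2 = (12 − 5) − 7 = 0, and the invariant factors of ∂_2 are all 1, so H_1 ≅ 0.
  H_2: rank ker ∂_2 − rank ∂_3 = (8 − 7) − 0 = 1, and there is no ∂_3, so H_2 ≅ Z.

As a check, the Euler characteristic is 6 − 12 + 8 = 2, which agrees with 1 − 0 + 1 = 2.

H_0 ≅ Z,  H_1 = 0,  H_2 ≅ Z.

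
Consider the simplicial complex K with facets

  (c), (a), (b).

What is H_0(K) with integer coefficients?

Fix the vertex order a < b < c and write every simplex with vertices in increasing order. Then dim K = 0 and the simplices of K are:

  0-simplices (3): a, b, c

Hence C_0 ≅ Z^3.

Now H_k = ker ∂_k / im ∂_{k+1}, so:

  H_0: rank C_0 − rank ∂_1 = 3 − 0 = 3, and there is no ∂_1, so H_0 = Z^3.

(K is a triangulation of a set of 3 points.)

H_0 = Z^3.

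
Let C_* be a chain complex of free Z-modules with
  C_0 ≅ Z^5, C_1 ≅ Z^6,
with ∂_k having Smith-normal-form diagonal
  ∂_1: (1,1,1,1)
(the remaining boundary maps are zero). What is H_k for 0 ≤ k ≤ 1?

H_0: b_0 = 5 − 0 − 4 = 1; torsion from ∂_1 factors > 1: none. So H_0 = Z.
H_1: b_1 = 6 − 4 − 0 = 2; torsion from ∂_2 factors > 1: none. So H_1 = Z^2.

H_0 = Z,  H_1 = Z^2.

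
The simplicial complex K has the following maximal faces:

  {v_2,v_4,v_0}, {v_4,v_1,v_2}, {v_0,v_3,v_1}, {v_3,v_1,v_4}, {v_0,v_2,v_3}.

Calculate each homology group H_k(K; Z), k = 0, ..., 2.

H_0 ≅ Z,  H_1 ≅ Z,  H_2 = 0.

Fix the vertex order v_0 < v_1 < v_2 < v_3 < v_4 and write every simplex with vertices in increasing order. Then dim K = 2 and the simplices of K are:

  0-simplices (5): [v_0], [v_1], [v_2], [v_3], [v_4]
  1-simplices (10): [v_0,v_1], [v_0,v_2], [v_0,v_3], [v_0,v_4], [v_1,v_2], [v_1,v_3], [v_1,v_4], [v_2,v_3], [v_2,v_4], [v_3,v_4]
  2-simplices (5): [v_0,v_1,v_3], [v_0,v_2,v_3], [v_0,v_2,v_4], [v_1,v_2,v_4], [v_1,v_3,v_4]

giving chain groups C_0 ≅ Z^5, C_1 ≅ Z^10, C_2 ≅ Z^5.

The boundary map ∂_1: C_1 → C_0 sends each edge [p,q] (with p < q) to q − p.
The 5×10 boundary matrix has rank 4 and Smith normal form diag(1,1,1,1).

Boundary ∂_2: C_2 → C_1 acts by ∂[p,q,r] = [q,r] − [p,r] + [p,q]. For instance
  ∂[v_0,v_1,v_3] = [v_1,v_3] − [v_0,v_3] + [v_0,v_1],
  ∂[v_0,v_2,v_3] = [v_2,v_3] − [v_0,v_3] + [v_0,v_2].
As a 10×5 matrix over Z this has rank 5, with invariant factors (1,1,1,1,1).

Reading off H_k = ker ∂_k / im ∂_{k+1}:

  H_0: rank C_0 − rank ∂_1 = 5 − 4 = 1, and the invariant factors of ∂_1 are all 1, so H_0 = Z.
  H_1: rank ker ∂_1 − rank ∂_2 = (10 − 4) − 5 = 1, and the invariant factors of ∂_2 are all 1, so H_1 = Z.
  H_2: rank ker ∂_2 − rank ∂_3 = (5 − 5) − 0 = 0, and there is no ∂_3, so H_2 = 0.

As a check, the Euler characteristic is 5 − 10 + 5 = 0, which agrees with 1 − 1 + 0 = 0.
(K is a triangulation of the Möbius band.)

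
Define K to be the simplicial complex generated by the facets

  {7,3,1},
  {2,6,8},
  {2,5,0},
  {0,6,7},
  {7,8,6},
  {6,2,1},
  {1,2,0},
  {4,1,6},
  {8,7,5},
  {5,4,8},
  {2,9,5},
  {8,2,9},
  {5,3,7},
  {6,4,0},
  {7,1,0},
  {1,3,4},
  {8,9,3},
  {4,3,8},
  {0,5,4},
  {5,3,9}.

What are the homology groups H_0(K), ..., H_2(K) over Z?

K has 10 vertices, 30 edges, 20 triangles.
rank ∂_0 = 0, rank ∂_1 = 9 ⇒ b_0 = 10 − 0 − 9 = 1; all invariant factors of ∂_1 are 1 so no torsion. So H_0 = Z.
rank ∂_1 = 9, rank ∂_2 = 20 ⇒ b_1 = 30 − 9 − 20 = 1; ∂_2 has invariant factor(s) [2] giving torsion. So H_1 = Z × Z/2.
rank ∂_2 = 20, rank ∂_3 = 0 ⇒ b_2 = 20 − 20 − 0 = 0. So H_2 = 0.

H_0 = Z,  H_1 = Z × Z/2,  H_2 = 0.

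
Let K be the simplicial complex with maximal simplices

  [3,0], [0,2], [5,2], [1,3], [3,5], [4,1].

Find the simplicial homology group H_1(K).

H_1 = Z.

K has 6 vertices, 6 edges.
rank ∂_1 = 5, rank ∂_2 = 0 ⇒ b_1 = 6 − 5 − 0 = 1. So H_1 ≅ Z.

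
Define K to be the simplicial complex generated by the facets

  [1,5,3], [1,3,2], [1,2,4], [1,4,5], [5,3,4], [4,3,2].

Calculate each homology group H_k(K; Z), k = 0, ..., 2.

H_0 = Z,  H_1 = 0,  H_2 = Z.

K has 5 vertices, 9 edges, 6 triangles.
rank ∂_0 = 0, rank ∂_1 = 4 ⇒ b_0 = 5 − 0 − 4 = 1; all invariant factors of ∂_1 are 1 so no torsion. So H_0 = Z.
rank ∂_1 = 4, rank ∂_2 = 5 ⇒ b_1 = 9 − 4 − 5 = 0; all invariant factors of ∂_2 are 1 so no torsion. So H_1 = 0.
rank ∂_2 = 5, rank ∂_3 = 0 ⇒ b_2 = 6 − 5 − 0 = 1. So H_2 = Z.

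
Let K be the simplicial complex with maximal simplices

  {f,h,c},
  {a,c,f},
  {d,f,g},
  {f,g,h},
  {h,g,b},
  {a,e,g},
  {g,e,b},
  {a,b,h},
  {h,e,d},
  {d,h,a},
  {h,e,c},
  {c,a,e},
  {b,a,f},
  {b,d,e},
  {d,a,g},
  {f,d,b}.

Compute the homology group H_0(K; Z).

Fix the vertex order a < b < c < d < e < f < g < h and write every simplex with vertices in increasing order. Then dim K = 2 and the simplices of K are:

  0-simplices (8): a, b, c, d, e, f, g, h
  1-simplices (24): ab, ac, ad, ae, af, ag, ah, bd, be, bf, bg, bh, ce, cf, ch, de, df, dg, dh, eg, eh, fg, fh, gh
  2-simplices (16): abf, abh, ace, acf, adg, adh, aeg, bde, bdf, beg, bgh, ceh, cfh, deh, dfg, fgh

giving chain groups C_0 ≅ Z^8, C_1 ≅ Z^24, C_2 ≅ Z^16.

∂_1: C_1 → C_0 is given by ∂[p,q] = [q] − [p]. For instance
  ∂bh = h − b.
The 8×24 boundary matrix has rank 7 and Smith normal form diag(1,1,1,1,1,1,1).

Boundary ∂_2: C_2 → C_1 sends each 2-simplex [p,q,r] to [q,r] − [p,r] + [p,q]. For instance
  ∂acf = cf − af + ac,
  ∂bgh = gh − bh + bg.
The 24×16 boundary matrix has rank 15 and Smith normal form diag(1,1,1,1,1,1,1,1,1,1,1,1,1,1,1).

Now H_k = ker ∂_k / im ∂_{k+1}, so:

  H_0: rank C_0 − rank ∂_1 = 8 − 7 = 1, and the invariant factors of ∂_1 are all 1, so H_0 = Z.

(K is a triangulation of the torus T^2.)

H_0 = Z.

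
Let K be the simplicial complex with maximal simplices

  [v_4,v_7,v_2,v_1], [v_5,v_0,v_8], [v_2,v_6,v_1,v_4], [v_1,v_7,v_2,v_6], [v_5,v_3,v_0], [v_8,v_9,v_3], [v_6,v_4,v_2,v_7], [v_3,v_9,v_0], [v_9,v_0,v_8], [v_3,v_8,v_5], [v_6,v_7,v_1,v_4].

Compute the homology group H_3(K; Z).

H_3 ≅ Z.

Order the vertices as v_0 < v_1 < v_2 < v_3 < v_4 < v_5 < v_6 < v_7 < v_8 < v_9. Listing each simplex with vertices in this order, K has dimension 3 with simplices:

  0-simplices (10): [v_0], [v_1], [v_2], [v_3], [v_4], [v_5], [v_6], [v_7], [v_8], [v_9]
  1-simplices (19): (19 of them)
  2-simplices (16): (16 of them)
  3-simplices (5): [v_1,v_2,v_4,v_6], [v_1,v_2,v_4,v_7], [v_1,v_2,v_6,v_7], [v_1,v_4,v_6,v_7], [v_2,v_4,v_6,v_7]

Hence C_0 ≅ Z^10, C_1 ≅ Z^19, C_2 ≅ Z^16, C_3 ≅ Z^5.

Boundary ∂_1: C_1 → C_0 is given by ∂[p,q] = [q] − [p].
As a 10×19 matrix over Z this has rank 8, with invariant factors (1,1,1,1,1,1,1,1).

The boundary map ∂_2: C_2 → C_1 maps a triangle to the signed sum of its edges. For instance
  ∂[v_1,v_4,v_7] = [v_4,v_7] − [v_1,v_7] + [v_1,v_4],
  ∂[v_3,v_8,v_9] = [v_8,v_9] − [v_3,v_9] + [v_3,v_8].
This gives a 19×16 integer matrix of rank 11; reducing to Smith normal form yields diagonal entries (1,1,1,1,1,1,1,1,1,1,1).

Boundary ∂_3: C_3 → C_2 sends each 3-simplex σ to the alternating sum Σ_i (−1)^i (σ with its i-th vertex removed). For instance
  ∂[v_1,v_2,v_4,v_7] = [v_2,v_4,v_7] − [v_1,v_4,v_7] + [v_1,v_2,v_7] − [v_1,v_2,v_4],
  ∂[v_1,v_4,v_6,v_7] = [v_4,v_6,v_7] − [v_1,v_6,v_7] + [v_1,v_4,v_7] − [v_1,v_4,v_6].
This gives a 16×5 integer matrix of rank 4; reducing to Smith normal form yields diagonal entries (1,1,1,1).

Now H_k = ker ∂_k / im ∂_{k+1}, so:

  H_3: rank ker ∂_3 − rank ∂_4 = (5 − 4) − 0 = 1, and there is no ∂_4, so H_3 = Z.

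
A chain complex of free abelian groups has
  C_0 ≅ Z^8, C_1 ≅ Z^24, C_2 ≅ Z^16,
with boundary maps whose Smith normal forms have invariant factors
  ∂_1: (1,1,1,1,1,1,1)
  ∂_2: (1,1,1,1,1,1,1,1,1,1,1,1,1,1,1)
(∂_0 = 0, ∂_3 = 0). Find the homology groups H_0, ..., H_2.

H_0 = Z,  H_1 = Z^2,  H_2 = Z.

H_0: b_0 = 8 − 0 − 7 = 1; torsion from ∂_1 factors > 1: none. So H_0 = Z.
H_1: b_1 = 24 − 7 − 15 = 2; torsion from ∂_2 factors > 1: none. So H_1 = Z^2.
H_2: b_2 = 16 − 15 − 0 = 1; torsion from ∂_3 factors > 1: none. So H_2 = Z.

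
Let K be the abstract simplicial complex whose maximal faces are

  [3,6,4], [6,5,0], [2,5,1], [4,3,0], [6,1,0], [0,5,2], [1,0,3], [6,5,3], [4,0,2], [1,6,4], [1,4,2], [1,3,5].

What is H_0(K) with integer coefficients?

H_0 = Z.

Take the total order 0 < 1 < 2 < 3 < 4 < 5 < 6 on the vertex set. Then K (dimension 2) consists of the simplices:

  0-simplices (7): [0], [1], [2], [3], [4], [5], [6]
  1-simplices (18): [0,1], [0,2], [0,3], [0,4], [0,5], [0,6], [1,2], [1,3], [1,4], [1,5], [1,6], [2,4], [2,5], [3,4], [3,5], [3,6], [4,6], [5,6]
  2-simplices (12): [0,1,3], [0,1,6], [0,2,4], [0,2,5], [0,3,4], [0,5,6], [1,2,4], [1,2,5], [1,3,5], [1,4,6], [3,4,6], [3,5,6]

Hence C_0 ≅ Z^7, C_1 ≅ Z^18, C_2 ≅ Z^12.

The boundary map ∂_1: C_1 → C_0 sends each edge [p,q] (with p < q) to q − p. For instance
  ∂[0,5] = [5] − [0].
This gives a 7×18 integer matrix of rank 6; reducing to Smith normal form yields diagonal entries (1,1,1,1,1,1).

The boundary map ∂_2: C_2 → C_1 acts by ∂[p,q,r] = [q,r] − [p,r] + [p,q]. For instance
  ∂[0,5,6] = [5,6] − [0,6] + [0,5],
  ∂[0,2,4] = [2,4] − [0,4] + [0,2].
The 18×12 boundary matrix has rank 12 and Smith normal form diag(1,1,1,1,1,1,1,1,1,1,1,2).

Computing H_k = (kernel of ∂_k) / (image of ∂_{k+1}):

  H_0: rank C_0 − rank ∂_1 = 7 − 6 = 1, and the invariant factors of ∂_1 are all 1, so H_0 = Z.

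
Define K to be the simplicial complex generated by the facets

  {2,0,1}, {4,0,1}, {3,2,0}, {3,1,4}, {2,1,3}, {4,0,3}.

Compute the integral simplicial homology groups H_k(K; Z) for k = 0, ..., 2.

We work with the vertex ordering 0 < 1 < 2 < 3 < 4. The simplices of K, each written with vertices in increasing order, are:

  0-simplices (5): [0], [1], [2], [3], [4]
  1-simplices (9): [0,1], [0,2], [0,3], [0,4], [1,2], [1,3], [1,4], [2,3], [3,4]
  2-simplices (6): [0,1,2], [0,1,4], [0,2,3], [0,3,4], [1,2,3], [1,3,4]

so the chain groups are C_0 ≅ Z^5, C_1 ≅ Z^9, C_2 ≅ Z^6.

The boundary map ∂_1: C_1 → C_0 maps an edge to its endpoints' difference, ∂[p,q] = q − p. For instance
  ∂[0,4] = [4] − [0].
This gives a 5×9 integer matrix of rank 4; reducing to Smith normal form yields diagonal entries (1,1,1,1).

Boundary ∂_2: C_2 → C_1 sends each 2-simplex [p,q,r] to [q,r] − [p,r] + [p,q]. For instance
  ∂[1,3,4] = [3,4] − [1,4] + [1,3],
  ∂[0,3,4] = [3,4] − [0,4] + [0,3].
This gives a 9×6 integer matrix of rank 5; reducing to Smith normal form yields diagonal entries (1,1,1,1,1).

Computing H_k = (kernel of ∂_k) / (image of ∂_{k+1}):

  H_0: rank C_0 − rank ∂_1 = 5 − 4 = 1, and the invariant factors of ∂_1 are all 1, so H_0 = Z.
  H_1: rank ker ∂_1 − rank ∂_2 = (9 − 4) − 5 = 0, and the invariant factors of ∂_2 are all 1, so H_1 = 0.
  H_2: rank ker ∂_2 − rank ∂_3 = (6 − 5) − 0 = 1, and there is no ∂_3, so H_2 = Z.

As a check, the Euler characteristic is 5 − 9 + 6 = 2, which agrees with 1 − 0 + 1 = 2.

H_0 ≅ Z,  H_1 = 0,  H_2 ≅ Z.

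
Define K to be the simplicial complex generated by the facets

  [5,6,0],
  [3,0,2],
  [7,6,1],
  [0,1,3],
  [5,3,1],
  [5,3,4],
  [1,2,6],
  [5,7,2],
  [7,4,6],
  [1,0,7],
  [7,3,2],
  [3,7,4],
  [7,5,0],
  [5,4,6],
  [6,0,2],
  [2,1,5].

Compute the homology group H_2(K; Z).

H_2 ≅ Z.

Fix the vertex order 0 < 1 < 2 < 3 < 4 < 5 < 6 < 7 and write every simplex with vertices in increasing order. Then dim K = 2 and the simplices of K are:

  0-simplices (8): [0], [1], [2], [3], [4], [5], [6], [7]
  1-simplices (24): (24 of them)
  2-simplices (16): [0,1,3], [0,1,7], [0,2,3], [0,2,6], [0,5,6], [0,5,7], [1,2,5], [1,2,6], [1,3,5], [1,6,7], [2,3,7], [2,5,7], [3,4,5], [3,4,7], [4,5,6], [4,6,7]

Hence C_0 ≅ Z^8, C_1 ≅ Z^24, C_2 ≅ Z^16.

∂_1: C_1 → C_0 is given by ∂[p,q] = [q] − [p].
As a 8×24 matrix over Z this has rank 7, with invariant factors (1,1,1,1,1,1,1).

Boundary ∂_2: C_2 → C_1 maps a triangle to the signed sum of its edges. For instance
  ∂[0,5,7] = [5,7] − [0,7] + [0,5],
  ∂[3,4,7] = [4,7] − [3,7] + [3,4].
The 24×16 boundary matrix has rank 15 and Smith normal form diag(1,1,1,1,1,1,1,1,1,1,1,1,1,1,1).

Now H_k = ker ∂_k / im ∂_{k+1}, so:

  H_2: rank ker ∂_2 − rank ∂_3 = (16 − 15) − 0 = 1, and there is no ∂_3, so H_2 = Z.

(K is a triangulation of the torus T^2.)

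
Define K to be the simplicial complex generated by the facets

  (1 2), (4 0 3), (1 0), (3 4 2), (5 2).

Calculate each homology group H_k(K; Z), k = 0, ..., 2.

H_0 ≅ Z,  H_1 ≅ Z,  H_2 = 0.

We work with the vertex ordering 0 < 1 < 2 < 3 < 4 < 5. The simplices of K, each written with vertices in increasing order, are:

  0-simplices (6): [0], [1], [2], [3], [4], [5]
  1-simplices (8): [0,1], [0,3], [0,4], [1,2], [2,3], [2,4], [2,5], [3,4]
  2-simplices (2): [0,3,4], [2,3,4]

so the chain groups are C_0 ≅ Z^6, C_1 ≅ Z^8, C_2 ≅ Z^2.

Boundary ∂_1: C_1 → C_0 is given by ∂[p,q] = [q] − [p].
The 6×8 boundary matrix has rank 5 and Smith normal form diag(1,1,1,1,1).

∂_2: C_2 → C_1 acts by ∂[p,q,r] = [q,r] − [p,r] + [p,q]. For instance
  ∂[2,3,4] = [3,4] − [2,4] + [2,3],
  ∂[0,3,4] = [3,4] − [0,4] + [0,3].
As a 8×2 matrix over Z this has rank 2, with invariant factors (1,1).

Computing H_k = (kernel of ∂_k) / (image of ∂_{k+1}):

  H_0: rank C_0 − rank ∂_1 = 6 − 5 = 1, and the invariant factors of ∂_1 are all 1, so H_0 ≅ Z.
  H_1: rank ker ∂_1 − rank ∂_2 = (8 − 5) − 2 = 1, and the invariant factors of ∂_2 are all 1, so H_1 ≅ Z.
  H_2: rank ker ∂_2 − rank ∂_3 = (2 − 2) − 0 = 0, and there is no ∂_3, so H_2 ≅ 0.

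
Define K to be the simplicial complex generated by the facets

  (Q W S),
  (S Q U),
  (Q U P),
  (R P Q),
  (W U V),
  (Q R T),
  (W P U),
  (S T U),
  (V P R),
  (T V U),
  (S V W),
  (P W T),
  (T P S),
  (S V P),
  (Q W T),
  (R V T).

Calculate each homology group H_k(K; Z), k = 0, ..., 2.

H_0 ≅ Z,  H_1 ≅ Z^2,  H_2 ≅ Z.

Fix the vertex order P < Q < R < S < T < U < V < W and write every simplex with vertices in increasing order. Then dim K = 2 and the simplices of K are:

  0-simplices (8): P, Q, R, S, T, U, V, W
  1-simplices (24): PQ, PR, PS, PT, PU, PV, PW, QR, QS, QT, QU, QW, RT, RV, ST, SU, SV, SW, TU, TV, TW, UV, UW, VW
  2-simplices (16): PQR, PQU, PRV, PST, PSV, PTW, PUW, QRT, QSU, QSW, QTW, RTV, STU, SVW, TUV, UVW

so the chain groups are C_0 ≅ Z^8, C_1 ≅ Z^24, C_2 ≅ Z^16.

The boundary map ∂_1: C_1 → C_0 sends each edge [p,q] (with p < q) to q − p. For instance
  ∂PR = R − P.
This gives a 8×24 integer matrix of rank 7; reducing to Smith normal form yields diagonal entries (1,1,1,1,1,1,1).

Boundary ∂_2: C_2 → C_1 maps a triangle to the signed sum of its edges. For instance
  ∂QSU = SU − QU + QS,
  ∂PQR = QR − PR + PQ.
The 24×16 boundary matrix has rank 15 and Smith normal form diag(1,1,1,1,1,1,1,1,1,1,1,1,1,1,1).

Now H_k = ker ∂_k / im ∂_{k+1}, so:

  H_0: rank C_0 − rank ∂_1 = 8 − 7 = 1, and the invariant factors of ∂_1 are all 1, so H_0 = Z.
  H_1: rank ker ∂_1 − rank ∂_2 = (24 − 7) − 15 = 2, and the invariant factors of ∂_2 are all 1, so H_1 = Z^2.
  H_2: rank ker ∂_2 − rank ∂_3 = (16 − 15) − 0 = 1, and there is no ∂_3, so H_2 = Z.

(K is a triangulation of the torus T^2.)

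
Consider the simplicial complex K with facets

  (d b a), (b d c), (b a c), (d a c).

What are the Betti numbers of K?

b_0 = 1, b_1 = 0, b_2 = 1.

Take the total order a < b < c < d on the vertex set. Then K (dimension 2) consists of the simplices:

  0-simplices (4): a, b, c, d
  1-simplices (6): ab, ac, ad, bc, bd, cd
  2-simplices (4): abc, abd, acd, bcd

Hence C_0 ≅ Z^4, C_1 ≅ Z^6, C_2 ≅ Z^4.

∂_1: C_1 → C_0 is given by ∂[p,q] = [q] − [p]. For instance
  ∂cd = d − c.
The 4×6 boundary matrix has rank 3 and Smith normal form diag(1,1,1).

The boundary map ∂_2: C_2 → C_1 maps a triangle to the signed sum of its edges. For instance
  ∂abd = bd − ad + ab,
  ∂bcd = cd − bd + bc.
The resulting 6×4 matrix has rank 3, and its Smith normal form has invariant factors (1,1,1).

Computing H_k = (kernel of ∂_k) / (image of ∂_{k+1}):

  H_0: rank C_0 − rank ∂_1 = 4 − 3 = 1, and the invariant factors of ∂_1 are all 1, so H_0 ≅ Z.
  H_1: rank ker ∂_1 − rank ∂_2 = (6 − 3) − 3 = 0, and the invariant factors of ∂_2 are all 1, so H_1 ≅ 0.
  H_2: rank ker ∂_2 − rank ∂_3 = (4 − 3) − 0 = 1, and there is no ∂_3, so H_2 ≅ Z.

Hence the Betti numbers are b_0 = 1, b_1 = 0, b_2 = 1.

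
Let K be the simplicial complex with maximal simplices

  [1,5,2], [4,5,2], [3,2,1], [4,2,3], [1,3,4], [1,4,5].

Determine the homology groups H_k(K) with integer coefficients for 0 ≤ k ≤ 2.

Fix the vertex order 1 < 2 < 3 < 4 < 5 and write every simplex with vertices in increasing order. Then dim K = 2 and the simplices of K are:

  0-simplices (5): [1], [2], [3], [4], [5]
  1-simplices (9): [1,2], [1,3], [1,4], [1,5], [2,3], [2,4], [2,5], [3,4], [4,5]
  2-simplices (6): [1,2,3], [1,2,5], [1,3,4], [1,4,5], [2,3,4], [2,4,5]

Hence C_0 ≅ Z^5, C_1 ≅ Z^9, C_2 ≅ Z^6.

The boundary map ∂_1: C_1 → C_0 is given by ∂[p,q] = [q] − [p].
This gives a 5×9 integer matrix of rank 4; reducing to Smith normal form yields diagonal entries (1,1,1,1).

∂_2: C_2 → C_1 acts by ∂[p,q,r] = [q,r] − [p,r] + [p,q]. For instance
  ∂[2,3,4] = [3,4] − [2,4] + [2,3],
  ∂[1,4,5] = [4,5] − [1,5] + [1,4].
The resulting 9×6 matrix has rank 5, and its Smith normal form has invariant factors (1,1,1,1,1).

From H_k ≅ ker(∂_k) / im(∂_{k+1}) we obtain:

  H_0: rank C_0 − rank ∂_1 = 5 − 4 = 1, and the invariant factors of ∂_1 are all 1, so H_0 = Z.
  H_1: rank ker ∂_1 − rank ∂_2 = (9 − 4) − 5 = 0, and the invariant factors of ∂_2 are all 1, so H_1 = 0.
  H_2: rank ker ∂_2 − rank ∂_3 = (6 − 5) − 0 = 1, and there is no ∂_3, so H_2 = Z.

As a check, the Euler characteristic is 5 − 9 + 6 = 2, which agrees with 1 − 0 + 1 = 2.
(K is a triangulation of the 2-sphere S^2.)

H_0 = Z,  H_1 = 0,  H_2 = Z.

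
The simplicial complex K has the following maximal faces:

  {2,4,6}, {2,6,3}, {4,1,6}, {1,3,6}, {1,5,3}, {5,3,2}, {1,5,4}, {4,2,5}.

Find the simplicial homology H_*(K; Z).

H_0 = Z,  H_1 = 0,  H_2 = Z.

Order the vertices as 1 < 2 < 3 < 4 < 5 < 6. Listing each simplex with vertices in this order, K has dimension 2 with simplices:

  0-simplices (6): [1], [2], [3], [4], [5], [6]
  1-simplices (12): [1,3], [1,4], [1,5], [1,6], [2,3], [2,4], [2,5], [2,6], [3,5], [3,6], [4,5], [4,6]
  2-simplices (8): [1,3,5], [1,3,6], [1,4,5], [1,4,6], [2,3,5], [2,3,6], [2,4,5], [2,4,6]

giving chain groups C_0 ≅ Z^6, C_1 ≅ Z^12, C_2 ≅ Z^8.

∂_1: C_1 → C_0 sends each edge [p,q] (with p < q) to q − p.
The resulting 6×12 matrix has rank 5, and its Smith normal form has invariant factors (1,1,1,1,1).

∂_2: C_2 → C_1 sends each 2-simplex [p,q,r] to [q,r] − [p,r] + [p,q]. For instance
  ∂[2,3,5] = [3,5] − [2,5] + [2,3],
  ∂[1,4,6] = [4,6] − [1,6] + [1,4].
This gives a 12×8 integer matrix of rank 7; reducing to Smith normal form yields diagonal entries (1,1,1,1,1,1,1).

Now H_k = ker ∂_k / im ∂_{k+1}, so:

  H_0: rank C_0 − rank ∂_1 = 6 − 5 = 1, and the invariant factors of ∂_1 are all 1, so H_0 = Z.
  H_1: rank ker ∂_1 − rank ∂_2 = (12 − 5) − 7 = 0, and the invariant factors of ∂_2 are all 1, so H_1 = 0.
  H_2: rank ker ∂_2 − rank ∂_3 = (8 − 7) − 0 = 1, and there is no ∂_3, so H_2 = Z.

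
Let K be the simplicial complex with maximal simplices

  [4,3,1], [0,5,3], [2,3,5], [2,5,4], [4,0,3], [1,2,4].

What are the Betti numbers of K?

b_0 = 1, b_1 = 1, b_2 = 0.

Fix the vertex order 0 < 1 < 2 < 3 < 4 < 5 and write every simplex with vertices in increasing order. Then dim K = 2 and the simplices of K are:

  0-simplices (6): [0], [1], [2], [3], [4], [5]
  1-simplices (12): [0,3], [0,4], [0,5], [1,2], [1,3], [1,4], [2,3], [2,4], [2,5], [3,4], [3,5], [4,5]
  2-simplices (6): [0,3,4], [0,3,5], [1,2,4], [1,3,4], [2,3,5], [2,4,5]

giving chain groups C_0 ≅ Z^6, C_1 ≅ Z^12, C_2 ≅ Z^6.

The boundary map ∂_1: C_1 → C_0 sends each edge [p,q] (with p < q) to q − p. For instance
  ∂[2,4] = [4] − [2].
The 6×12 boundary matrix has rank 5 and Smith normal form diag(1,1,1,1,1).

Boundary ∂_2: C_2 → C_1 sends each 2-simplex [p,q,r] to [q,r] − [p,r] + [p,q]. For instance
  ∂[0,3,5] = [3,5] − [0,5] + [0,3],
  ∂[1,3,4] = [3,4] − [1,4] + [1,3].
This gives a 12×6 integer matrix of rank 6; reducing to Smith normal form yields diagonal entries (1,1,1,1,1,1).

Computing H_k = (kernel of ∂_k) / (image of ∂_{k+1}):

  H_0: rank C_0 − rank ∂_1 = 6 − 5 = 1, and the invariant factors of ∂_1 are all 1, so H_0 = Z.
  H_1: rank ker ∂_1 − rank ∂_2 = (12 − 5) − 6 = 1, and the invariant factors of ∂_2 are all 1, so H_1 = Z.
  H_2: rank ker ∂_2 − rank ∂_3 = (6 − 6) − 0 = 0, and there is no ∂_3, so H_2 = 0.

(K is a triangulation of the cylinder S^1 x I.)

Hence the Betti numbers are b_0 = 1, b_1 = 1, b_2 = 0.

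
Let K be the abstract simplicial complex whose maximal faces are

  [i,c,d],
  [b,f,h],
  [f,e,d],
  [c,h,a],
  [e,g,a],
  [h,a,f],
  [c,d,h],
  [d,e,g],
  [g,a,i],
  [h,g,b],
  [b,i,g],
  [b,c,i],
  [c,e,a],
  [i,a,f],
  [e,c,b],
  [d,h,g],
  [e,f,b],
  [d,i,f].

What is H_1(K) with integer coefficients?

H_1 ≅ Z^2.

We work with the vertex ordering a < b < c < d < e < f < g < h < i. The simplices of K, each written with vertices in increasing order, are:

  0-simplices (9): a, b, c, d, e, f, g, h, i
  1-simplices (27): ac, ae, af, ag, ah, ai, bc, be, bf, bg, bh, bi, cd, ce, ch, ci, de, df, dg, dh, di, ef, eg, fh, fi, gh, gi
  2-simplices (18): ace, ach, aeg, afh, afi, agi, bce, bci, bef, bfh, bgh, bgi, cdh, cdi, def, deg, dfi, dgh

Hence C_0 ≅ Z^9, C_1 ≅ Z^27, C_2 ≅ Z^18.

Boundary ∂_1: C_1 → C_0 is given by ∂[p,q] = [q] − [p]. For instance
  ∂dg = g − d.
The resulting 9×27 matrix has rank 8, and its Smith normal form has invariant factors (1,1,1,1,1,1,1,1).

∂_2: C_2 → C_1 maps a triangle to the signed sum of its edges. For instance
  ∂cdi = di − ci + cd,
  ∂bfh = fh − bh + bf.
This gives a 27×18 integer matrix of rank 17; reducing to Smith normal form yields diagonal entries (1,1,1,1,1,1,1,1,1,1,1,1,1,1,1,1,1).

Reading off H_k = ker ∂_k / im ∂_{k+1}:

  H_1: rank ker ∂_1 − rank ∂_2 = (27 − 8) − 17 = 2, and the invariant factors of ∂_2 are all 1, so H_1 = Z^2.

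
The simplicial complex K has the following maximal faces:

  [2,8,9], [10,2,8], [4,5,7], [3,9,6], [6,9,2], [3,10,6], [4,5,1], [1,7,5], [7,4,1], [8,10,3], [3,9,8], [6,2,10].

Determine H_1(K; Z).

We work with the vertex ordering 1 < 2 < 3 < 4 < 5 < 6 < 7 < 8 < 9 < 10. The simplices of K, each written with vertices in increasing order, are:

  0-simplices (10): [1], [2], [3], [4], [5], [6], [7], [8], [9], [10]
  1-simplices (18): [1,4], [1,5], [1,7], [2,6], [2,8], [2,9], [2,10], [3,6], [3,8], [3,9], [3,10], [4,5], [4,7], [5,7], [6,9], [6,10], [8,9], [8,10]
  2-simplices (12): [1,4,5], [1,4,7], [1,5,7], [2,6,9], [2,6,10], [2,8,9], [2,8,10], [3,6,9], [3,6,10], [3,8,9], [3,8,10], [4,5,7]

giving chain groups C_0 ≅ Z^10, C_1 ≅ Z^18, C_2 ≅ Z^12.

∂_1: C_1 → C_0 maps an edge to its endpoints' difference, ∂[p,q] = q − p.
This gives a 10×18 integer matrix of rank 8; reducing to Smith normal form yields diagonal entries (1,1,1,1,1,1,1,1).

The boundary map ∂_2: C_2 → C_1 sends each 2-simplex [p,q,r] to [q,r] − [p,r] + [p,q]. For instance
  ∂[4,5,7] = [5,7] − [4,7] + [4,5],
  ∂[3,8,10] = [8,10] − [3,10] + [3,8].
This gives a 18×12 integer matrix of rank 10; reducing to Smith normal form yields diagonal entries (1,1,1,1,1,1,1,1,1,1).

From H_k ≅ ker(∂_k) / im(∂_{k+1}) we obtain:

  H_1: rank ker ∂_1 − rank ∂_2 = (18 − 8) − 10 = 0, and the invariant factors of ∂_2 are all 1, so H_1 = 0.

H_1 ≅ 0.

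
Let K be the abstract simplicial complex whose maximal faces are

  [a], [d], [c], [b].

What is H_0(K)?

Fix the vertex order a < b < c < d and write every simplex with vertices in increasing order. Then dim K = 0 and the simplices of K are:

  0-simplices (4): a, b, c, d

giving chain groups C_0 ≅ Z^4.

Computing H_k = (kernel of ∂_k) / (image of ∂_{k+1}):

  H_0: rank C_0 − rank ∂_1 = 4 − 0 = 4, and there is no ∂_1, so H_0 = Z^4.

H_0 = Z^4.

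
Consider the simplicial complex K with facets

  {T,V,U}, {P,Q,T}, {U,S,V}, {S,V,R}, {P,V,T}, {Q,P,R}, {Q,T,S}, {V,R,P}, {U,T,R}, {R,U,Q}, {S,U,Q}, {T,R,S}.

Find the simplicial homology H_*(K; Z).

Take the total order P < Q < R < S < T < U < V on the vertex set. Then K (dimension 2) consists of the simplices:

  0-simplices (7): P, Q, R, S, T, U, V
  1-simplices (18): PQ, PR, PT, PV, QR, QS, QT, QU, RS, RT, RU, RV, ST, SU, SV, TU, TV, UV
  2-simplices (12): PQR, PQT, PRV, PTV, QRU, QST, QSU, RST, RSV, RTU, SUV, TUV

so the chain groups are C_0 ≅ Z^7, C_1 ≅ Z^18, C_2 ≅ Z^12.

Boundary ∂_1: C_1 → C_0 maps an edge to its endpoints' difference, ∂[p,q] = q − p. For instance
  ∂SV = V − S.
As a 7×18 matrix over Z this has rank 6, with invariant factors (1,1,1,1,1,1).

The boundary map ∂_2: C_2 → C_1 sends each 2-simplex [p,q,r] to [q,r] − [p,r] + [p,q]. For instance
  ∂PTV = TV − PV + PT,
  ∂TUV = UV − TV + TU.
The resulting 18×12 matrix has rank 12, and its Smith normal form has invariant factors (1,1,1,1,1,1,1,1,1,1,1,2).

Reading off H_k = ker ∂_k / im ∂_{k+1}:

  H_0: rank C_0 − rank ∂_1 = 7 − 6 = 1, and the invariant factors of ∂_1 are all 1, so H_0 = Z.
  H_1: rank ker ∂_1 − rank ∂_2 = (18 − 6) − 12 = 0, and ∂_2 has invariant factor 2 > 1, so H_1 = Z/2.
  H_2: rank ker ∂_2 − rank ∂_3 = (12 − 12) − 0 = 0, and there is no ∂_3, so H_2 = 0.

As a check, the Euler characteristic is 7 − 18 + 12 = 1, which agrees with 1 − 0 + 0 = 1.

H_0 ≅ Z,  H_1 ≅ Z/2,  H_2 = 0.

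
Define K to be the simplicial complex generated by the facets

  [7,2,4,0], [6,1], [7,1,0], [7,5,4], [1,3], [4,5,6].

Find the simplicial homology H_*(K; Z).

K has 8 vertices, 14 edges, 7 triangles, 1 3-simplex.
rank ∂_0 = 0, rank ∂_1 = 7 ⇒ b_0 = 8 − 0 − 7 = 1; all invariant factors of ∂_1 are 1 so no torsion. So H_0 ≅ Z.
rank ∂_1 = 7, rank ∂_2 = 6 ⇒ b_1 = 14 − 7 − 6 = 1; all invariant factors of ∂_2 are 1 so no torsion. So H_1 ≅ Z.
rank ∂_2 = 6, rank ∂_3 = 1 ⇒ b_2 = 7 − 6 − 1 = 0; all invariant factors of ∂_3 are 1 so no torsion. So H_2 ≅ 0.
rank ∂_3 = 1, rank ∂_4 = 0 ⇒ b_3 = 1 − 1 − 0 = 0. So H_3 ≅ 0.

H_0 = Z,  H_1 = Z,  H_2 = 0,  H_3 = 0.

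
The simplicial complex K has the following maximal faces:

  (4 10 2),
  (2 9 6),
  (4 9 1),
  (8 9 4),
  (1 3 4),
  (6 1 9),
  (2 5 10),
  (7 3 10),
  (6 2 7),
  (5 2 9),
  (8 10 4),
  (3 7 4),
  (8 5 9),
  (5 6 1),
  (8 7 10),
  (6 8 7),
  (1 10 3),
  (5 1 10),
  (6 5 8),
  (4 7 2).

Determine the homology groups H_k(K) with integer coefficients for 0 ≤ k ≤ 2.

Take the total order 1 < 2 < 3 < 4 < 5 < 6 < 7 < 8 < 9 < 10 on the vertex set. Then K (dimension 2) consists of the simplices:

  0-simplices (10): [1], [2], [3], [4], [5], [6], [7], [8], [9], [10]
  1-simplices (30): (30 of them)
  2-simplices (20): (20 of them)

so the chain groups are C_0 ≅ Z^10, C_1 ≅ Z^30, C_2 ≅ Z^20.

∂_1: C_1 → C_0 maps an edge to its endpoints' difference, ∂[p,q] = q − p. For instance
  ∂[4,8] = [8] − [4].
This gives a 10×30 integer matrix of rank 9; reducing to Smith normal form yields diagonal entries (1,1,1,1,1,1,1,1,1).

The boundary map ∂_2: C_2 → C_1 maps a triangle to the signed sum of its edges. For instance
  ∂[2,6,7] = [6,7] − [2,7] + [2,6],
  ∂[3,7,10] = [7,10] − [3,10] + [3,7].
The 30×20 boundary matrix has rank 20 and Smith normal form diag(1,1,1,1,1,1,1,1,1,1,1,1,1,1,1,1,1,1,1,2).

Now H_k = ker ∂_k / im ∂_{k+1}, so:

  H_0: rank C_0 − rank ∂_1 = 10 − 9 = 1, and the invariant factors of ∂_1 are all 1, so H_0 ≅ Z.
  H_1: rank ker ∂_1 − rank ∂_2 = (30 − 9) − 20 = 1, and ∂_2 has invariant factor 2 > 1, so H_1 ≅ Z ⊕ Z/2Z.
  H_2: rank ker ∂_2 − rank ∂_3 = (20 − 20) − 0 = 0, and there is no ∂_3, so H_2 ≅ 0.

H_0 = Z,  H_1 = Z ⊕ Z/2Z,  H_2 = 0.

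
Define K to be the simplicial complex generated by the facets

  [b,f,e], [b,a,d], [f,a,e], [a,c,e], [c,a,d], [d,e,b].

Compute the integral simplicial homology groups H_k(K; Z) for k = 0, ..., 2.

Fix the vertex order a < b < c < d < e < f and write every simplex with vertices in increasing order. Then dim K = 2 and the simplices of K are:

  0-simplices (6): a, b, c, d, e, f
  1-simplices (12): ab, ac, ad, ae, af, bd, be, bf, cd, ce, de, ef
  2-simplices (6): abd, acd, ace, aef, bde, bef

so the chain groups are C_0 ≅ Z^6, C_1 ≅ Z^12, C_2 ≅ Z^6.

Boundary ∂_1: C_1 → C_0 maps an edge to its endpoints' difference, ∂[p,q] = q − p.
This gives a 6×12 integer matrix of rank 5; reducing to Smith normal form yields diagonal entries (1,1,1,1,1).

The boundary map ∂_2: C_2 → C_1 sends each 2-simplex [p,q,r] to [q,r] − [p,r] + [p,q]. For instance
  ∂acd = cd − ad + ac,
  ∂bef = ef − bf + be.
As a 12×6 matrix over Z this has rank 6, with invariant factors (1,1,1,1,1,1).

Reading off H_k = ker ∂_k / im ∂_{k+1}:

  H_0: rank C_0 − rank ∂_1 = 6 − 5 = 1, and the invariant factors of ∂_1 are all 1, so H_0 ≅ Z.
  H_1: rank ker ∂_1 − rank ∂_2 = (12 − 5) − 6 = 1, and the invariant factors of ∂_2 are all 1, so H_1 ≅ Z.
  H_2: rank ker ∂_2 − rank ∂_3 = (6 − 6) − 0 = 0, and there is no ∂_3, so H_2 ≅ 0.

H_0 = Z,  H_1 = Z,  H_2 = 0.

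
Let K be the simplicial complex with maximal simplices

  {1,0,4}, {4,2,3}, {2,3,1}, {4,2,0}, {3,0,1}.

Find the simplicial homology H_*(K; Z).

Take the total order 0 < 1 < 2 < 3 < 4 on the vertex set. Then K (dimension 2) consists of the simplices:

  0-simplices (5): [0], [1], [2], [3], [4]
  1-simplices (10): [0,1], [0,2], [0,3], [0,4], [1,2], [1,3], [1,4], [2,3], [2,4], [3,4]
  2-simplices (5): [0,1,3], [0,1,4], [0,2,4], [1,2,3], [2,3,4]

Hence C_0 ≅ Z^5, C_1 ≅ Z^10, C_2 ≅ Z^5.

Boundary ∂_1: C_1 → C_0 maps an edge to its endpoints' difference, ∂[p,q] = q − p.
As a 5×10 matrix over Z this has rank 4, with invariant factors (1,1,1,1).

Boundary ∂_2: C_2 → C_1 acts by ∂[p,q,r] = [q,r] − [p,r] + [p,q]. For instance
  ∂[0,1,4] = [1,4] − [0,4] + [0,1],
  ∂[2,3,4] = [3,4] − [2,4] + [2,3].
The 10×5 boundary matrix has rank 5 and Smith normal form diag(1,1,1,1,1).

Reading off H_k = ker ∂_k / im ∂_{k+1}:

  H_0: rank C_0 − rank ∂_1 = 5 − 4 = 1, and the invariant factors of ∂_1 are all 1, so H_0 = Z.
  H_1: rank ker ∂_1 − rank ∂_2 = (10 − 4) − 5 = 1, and the invariant factors of ∂_2 are all 1, so H_1 = Z.
  H_2: rank ker ∂_2 − rank ∂_3 = (5 − 5) − 0 = 0, and there is no ∂_3, so H_2 = 0.

(K is a triangulation of the Möbius band.)

H_0 ≅ Z,  H_1 ≅ Z,  H_2 = 0.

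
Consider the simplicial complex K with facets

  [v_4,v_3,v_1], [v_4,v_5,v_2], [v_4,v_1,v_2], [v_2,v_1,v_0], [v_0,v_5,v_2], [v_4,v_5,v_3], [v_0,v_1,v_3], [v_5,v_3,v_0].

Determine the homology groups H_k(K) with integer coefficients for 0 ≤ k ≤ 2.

H_0 = Z,  H_1 = 0,  H_2 = Z.

Fix the vertex order v_0 < v_1 < v_2 < v_3 < v_4 < v_5 and write every simplex with vertices in increasing order. Then dim K = 2 and the simplices of K are:

  0-simplices (6): [v_0], [v_1], [v_2], [v_3], [v_4], [v_5]
  1-simplices (12): [v_0,v_1], [v_0,v_2], [v_0,v_3], [v_0,v_5], [v_1,v_2], [v_1,v_3], [v_1,v_4], [v_2,v_4], [v_2,v_5], [v_3,v_4], [v_3,v_5], [v_4,v_5]
  2-simplices (8): [v_0,v_1,v_2], [v_0,v_1,v_3], [v_0,v_2,v_5], [v_0,v_3,v_5], [v_1,v_2,v_4], [v_1,v_3,v_4], [v_2,v_4,v_5], [v_3,v_4,v_5]

giving chain groups C_0 ≅ Z^6, C_1 ≅ Z^12, C_2 ≅ Z^8.

∂_1: C_1 → C_0 is given by ∂[p,q] = [q] − [p]. For instance
  ∂[v_0,v_5] = [v_5] − [v_0].
This gives a 6×12 integer matrix of rank 5; reducing to Smith normal form yields diagonal entries (1,1,1,1,1).

The boundary map ∂_2: C_2 → C_1 sends each 2-simplex [p,q,r] to [q,r] − [p,r] + [p,q]. For instance
  ∂[v_0,v_1,v_3] = [v_1,v_3] − [v_0,v_3] + [v_0,v_1],
  ∂[v_2,v_4,v_5] = [v_4,v_5] − [v_2,v_5] + [v_2,v_4].
This gives a 12×8 integer matrix of rank 7; reducing to Smith normal form yields diagonal entries (1,1,1,1,1,1,1).

From H_k ≅ ker(∂_k) / im(∂_{k+1}) we obtain:

  H_0: rank C_0 − rank ∂_1 = 6 − 5 = 1, and the invariant factors of ∂_1 are all 1, so H_0 = Z.
  H_1: rank ker ∂_1 − rank ∂_2 = (12 − 5) − 7 = 0, and the invariant factors of ∂_2 are all 1, so H_1 = 0.
  H_2: rank ker ∂_2 − rank ∂_3 = (8 − 7) − 0 = 1, and there is no ∂_3, so H_2 = Z.

As a check, the Euler characteristic is 6 − 12 + 8 = 2, which agrees with 1 − 0 + 1 = 2.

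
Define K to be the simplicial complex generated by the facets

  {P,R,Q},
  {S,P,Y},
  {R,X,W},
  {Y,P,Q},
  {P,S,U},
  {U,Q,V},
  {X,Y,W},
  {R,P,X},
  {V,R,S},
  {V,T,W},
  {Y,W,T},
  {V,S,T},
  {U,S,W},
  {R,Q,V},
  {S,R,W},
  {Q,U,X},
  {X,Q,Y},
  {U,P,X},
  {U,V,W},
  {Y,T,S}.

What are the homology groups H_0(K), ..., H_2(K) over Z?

Take the total order P < Q < R < S < T < U < V < W < X < Y on the vertex set. Then K (dimension 2) consists of the simplices:

  0-simplices (10): P, Q, R, S, T, U, V, W, X, Y
  1-simplices (30): PQ, PR, PS, PU, PX, PY, QR, QU, QV, QX, QY, RS, RV, RW, RX, ST, SU, SV, SW, SY, TV, TW, TY, UV, UW, UX, VW, WX, WY, XY
  2-simplices (20): PQR, PQY, PRX, PSU, PSY, PUX, QRV, QUV, QUX, QXY, RSV, RSW, RWX, STV, STY, SUW, TVW, TWY, UVW, WXY

Hence C_0 ≅ Z^10, C_1 ≅ Z^30, C_2 ≅ Z^20.

The boundary map ∂_1: C_1 → C_0 sends each edge [p,q] (with p < q) to q − p. For instance
  ∂TV = V − T.
This gives a 10×30 integer matrix of rank 9; reducing to Smith normal form yields diagonal entries (1,1,1,1,1,1,1,1,1).

The boundary map ∂_2: C_2 → C_1 sends each 2-simplex [p,q,r] to [q,r] − [p,r] + [p,q]. For instance
  ∂PRX = RX − PX + PR,
  ∂PUX = UX − PX + PU.
As a 30×20 matrix over Z this has rank 20, with invariant factors (1,1,1,1,1,1,1,1,1,1,1,1,1,1,1,1,1,1,1,2).

From H_k ≅ ker(∂_k) / im(∂_{k+1}) we obtain:

  H_0: rank C_0 − rank ∂_1 = 10 − 9 = 1, and the invariant factors of ∂_1 are all 1, so H_0 = Z.
  H_1: rank ker ∂_1 − rank ∂_2 = (30 − 9) − 20 = 1, and ∂_2 has invariant factor 2 > 1, so H_1 = Z ⊕ Z/2Z.
  H_2: rank ker ∂_2 − rank ∂_3 = (20 − 20) − 0 = 0, and there is no ∂_3, so H_2 = 0.

H_0 ≅ Z,  H_1 ≅ Z ⊕ Z/2Z,  H_2 = 0.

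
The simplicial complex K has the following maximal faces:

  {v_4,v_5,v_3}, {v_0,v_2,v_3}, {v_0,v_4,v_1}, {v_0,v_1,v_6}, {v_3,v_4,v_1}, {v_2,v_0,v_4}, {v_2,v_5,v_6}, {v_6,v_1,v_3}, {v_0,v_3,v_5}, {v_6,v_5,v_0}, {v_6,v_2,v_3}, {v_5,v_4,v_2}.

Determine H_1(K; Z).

H_1 = Z/2.

Order the vertices as v_0 < v_1 < v_2 < v_3 < v_4 < v_5 < v_6. Listing each simplex with vertices in this order, K has dimension 2 with simplices:

  0-simplices (7): [v_0], [v_1], [v_2], [v_3], [v_4], [v_5], [v_6]
  1-simplices (18): (18 of them)
  2-simplices (12): (12 of them)

giving chain groups C_0 ≅ Z^7, C_1 ≅ Z^18, C_2 ≅ Z^12.

The boundary map ∂_1: C_1 → C_0 maps an edge to its endpoints' difference, ∂[p,q] = q − p.
This gives a 7×18 integer matrix of rank 6; reducing to Smith normal form yields diagonal entries (1,1,1,1,1,1).

The boundary map ∂_2: C_2 → C_1 acts by ∂[p,q,r] = [q,r] − [p,r] + [p,q]. For instance
  ∂[v_2,v_3,v_6] = [v_3,v_6] − [v_2,v_6] + [v_2,v_3],
  ∂[v_0,v_1,v_4] = [v_1,v_4] − [v_0,v_4] + [v_0,v_1].
This gives a 18×12 integer matrix of rank 12; reducing to Smith normal form yields diagonal entries (1,1,1,1,1,1,1,1,1,1,1,2).

Reading off H_k = ker ∂_k / im ∂_{k+1}:

  H_1: rank ker ∂_1 − rank ∂_2 = (18 − 6) − 12 = 0, and ∂_2 has invariant factor 2 > 1, so H_1 ≅ Z/2.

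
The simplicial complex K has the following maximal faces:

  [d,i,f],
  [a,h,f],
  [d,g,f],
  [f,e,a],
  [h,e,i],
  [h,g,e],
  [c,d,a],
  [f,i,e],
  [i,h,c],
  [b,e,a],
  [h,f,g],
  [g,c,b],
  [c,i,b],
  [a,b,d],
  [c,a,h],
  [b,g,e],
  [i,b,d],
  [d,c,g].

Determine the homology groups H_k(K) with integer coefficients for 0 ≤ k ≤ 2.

Fix the vertex order a < b < c < d < e < f < g < h < i and write every simplex with vertices in increasing order. Then dim K = 2 and the simplices of K are:

  0-simplices (9): a, b, c, d, e, f, g, h, i
  1-simplices (27): ab, ac, ad, ae, af, ah, bc, bd, be, bg, bi, cd, cg, ch, ci, df, dg, di, ef, eg, eh, ei, fg, fh, fi, gh, hi
  2-simplices (18): abd, abe, acd, ach, aef, afh, bcg, bci, bdi, beg, cdg, chi, dfg, dfi, efi, egh, ehi, fgh

giving chain groups C_0 ≅ Z^9, C_1 ≅ Z^27, C_2 ≅ Z^18.

∂_1: C_1 → C_0 is given by ∂[p,q] = [q] − [p]. For instance
  ∂af = f − a.
The 9×27 boundary matrix has rank 8 and Smith normal form diag(1,1,1,1,1,1,1,1).

Boundary ∂_2: C_2 → C_1 sends each 2-simplex [p,q,r] to [q,r] − [p,r] + [p,q]. For instance
  ∂ach = ch − ah + ac,
  ∂cdg = dg − cg + cd.
As a 27×18 matrix over Z this has rank 18, with invariant factors (1,1,1,1,1,1,1,1,1,1,1,1,1,1,1,1,1,2).

Now H_k = ker ∂_k / im ∂_{k+1}, so:

  H_0: rank C_0 − rank ∂_1 = 9 − 8 = 1, and the invariant factors of ∂_1 are all 1, so H_0 = Z.
  H_1: rank ker ∂_1 − rank ∂_2 = (27 − 8) − 18 = 1, and ∂_2 has invariant factor 2 > 1, so H_1 = Z ⊕ Z/2.
  H_2: rank ker ∂_2 − rank ∂_3 = (18 − 18) − 0 = 0, and there is no ∂_3, so H_2 = 0.

As a check, the Euler characteristic is 9 − 27 + 18 = 0, which agrees with 1 − 1 + 0 = 0.

H_0 = Z,  H_1 = Z ⊕ Z/2,  H_2 = 0.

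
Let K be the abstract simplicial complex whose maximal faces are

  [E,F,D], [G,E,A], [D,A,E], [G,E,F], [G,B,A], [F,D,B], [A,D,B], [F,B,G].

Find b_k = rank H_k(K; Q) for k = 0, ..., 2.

b_0 = 1, b_1 = 0, b_2 = 1.

We work with the vertex ordering A < B < D < E < F < G. The simplices of K, each written with vertices in increasing order, are:

  0-simplices (6): A, B, D, E, F, G
  1-simplices (12): AB, AD, AE, AG, BD, BF, BG, DE, DF, EF, EG, FG
  2-simplices (8): ABD, ABG, ADE, AEG, BDF, BFG, DEF, EFG

so the chain groups are C_0 ≅ Z^6, C_1 ≅ Z^12, C_2 ≅ Z^8.

Boundary ∂_1: C_1 → C_0 is given by ∂[p,q] = [q] − [p].
The resulting 6×12 matrix has rank 5, and its Smith normal form has invariant factors (1,1,1,1,1).

Boundary ∂_2: C_2 → C_1 sends each 2-simplex [p,q,r] to [q,r] − [p,r] + [p,q]. For instance
  ∂DEF = EF − DF + DE,
  ∂BDF = DF − BF + BD.
As a 12×8 matrix over Z this has rank 7, with invariant factors (1,1,1,1,1,1,1).

Now H_k = ker ∂_k / im ∂_{k+1}, so:

  H_0: rank C_0 − rank ∂_1 = 6 − 5 = 1, and the invariant factors of ∂_1 are all 1, so H_0 = Z.
  H_1: rank ker ∂_1 − rank ∂_2 = (12 − 5) − 7 = 0, and the invariant factors of ∂_2 are all 1, so H_1 = 0.
  H_2: rank ker ∂_2 − rank ∂_3 = (8 − 7) − 0 = 1, and there is no ∂_3, so H_2 = Z.

As a check, the Euler characteristic is 6 − 12 + 8 = 2, which agrees with 1 − 0 + 1 = 2.
(K is a triangulation of the 2-sphere S^2.)

Hence the Betti numbers are b_0 = 1, b_1 = 0, b_2 = 1.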